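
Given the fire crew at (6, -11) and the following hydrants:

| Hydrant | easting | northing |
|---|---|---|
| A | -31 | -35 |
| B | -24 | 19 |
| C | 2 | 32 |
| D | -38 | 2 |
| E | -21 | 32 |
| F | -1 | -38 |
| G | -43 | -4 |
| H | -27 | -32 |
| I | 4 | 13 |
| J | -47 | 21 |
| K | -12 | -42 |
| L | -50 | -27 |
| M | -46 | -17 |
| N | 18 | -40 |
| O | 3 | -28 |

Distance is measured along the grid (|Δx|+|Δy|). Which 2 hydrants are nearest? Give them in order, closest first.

Distances from (6, -11):
A: |-37| + |-24| = 37 + 24 = 61
B: |-30| + |30| = 30 + 30 = 60
C: |-4| + |43| = 4 + 43 = 47
D: |-44| + |13| = 44 + 13 = 57
E: |-27| + |43| = 27 + 43 = 70
F: |-7| + |-27| = 7 + 27 = 34
G: |-49| + |7| = 49 + 7 = 56
H: |-33| + |-21| = 33 + 21 = 54
I: |-2| + |24| = 2 + 24 = 26
J: |-53| + |32| = 53 + 32 = 85
K: |-18| + |-31| = 18 + 31 = 49
L: |-56| + |-16| = 56 + 16 = 72
M: |-52| + |-6| = 52 + 6 = 58
N: |12| + |-29| = 12 + 29 = 41
O: |-3| + |-17| = 3 + 17 = 20
Sorted: O (20) < I (26) < F (34) < N (41) < …

O, I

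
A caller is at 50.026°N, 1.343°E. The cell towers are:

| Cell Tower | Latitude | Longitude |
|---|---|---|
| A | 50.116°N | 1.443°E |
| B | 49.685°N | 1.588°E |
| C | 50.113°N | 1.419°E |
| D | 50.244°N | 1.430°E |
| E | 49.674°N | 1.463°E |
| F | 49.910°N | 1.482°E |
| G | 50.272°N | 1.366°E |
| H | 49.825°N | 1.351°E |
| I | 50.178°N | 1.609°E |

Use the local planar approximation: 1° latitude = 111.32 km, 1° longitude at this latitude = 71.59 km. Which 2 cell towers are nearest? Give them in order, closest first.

C, A

Distances from 50.026°N, 1.343°E:
A: 12.314 km
B: 41.816 km
C: 11.109 km
D: 25.054 km
E: 40.115 km
F: 16.302 km
G: 27.434 km
H: 22.383 km
I: 25.474 km
Sorted: C (11.109 km) < A (12.314 km) < F (16.302 km) < H (22.383 km) < …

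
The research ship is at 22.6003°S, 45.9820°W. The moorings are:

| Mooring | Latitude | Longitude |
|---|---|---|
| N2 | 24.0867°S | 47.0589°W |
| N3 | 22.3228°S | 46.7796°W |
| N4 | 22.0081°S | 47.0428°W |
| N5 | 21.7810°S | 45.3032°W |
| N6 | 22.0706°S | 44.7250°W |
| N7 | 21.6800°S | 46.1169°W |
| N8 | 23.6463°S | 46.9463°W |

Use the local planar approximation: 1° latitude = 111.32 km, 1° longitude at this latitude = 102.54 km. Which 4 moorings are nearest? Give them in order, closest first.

Distances from 22.6003°S, 45.9820°W:
N2: 198.9290 km
N3: 87.4254 km
N4: 127.1920 km
N5: 114.7301 km
N6: 141.7405 km
N7: 103.3774 km
N8: 152.7598 km
Sorted: N3 (87.4254 km) < N7 (103.3774 km) < N5 (114.7301 km) < N4 (127.1920 km) < N6 (141.7405 km) < N8 (152.7598 km) < …

N3, N7, N5, N4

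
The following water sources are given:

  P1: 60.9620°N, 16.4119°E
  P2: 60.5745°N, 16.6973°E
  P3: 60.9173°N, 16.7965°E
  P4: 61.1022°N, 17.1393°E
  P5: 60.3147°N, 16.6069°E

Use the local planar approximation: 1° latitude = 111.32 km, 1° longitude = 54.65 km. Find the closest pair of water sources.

P1 and P3

Pairwise distances:
P1–P2: 45.8697 km
P1–P3: 21.5994 km
P1–P4: 42.7064 km
P1–P5: 72.8412 km
P2–P3: 38.5437 km
P2–P4: 63.5160 km
P2–P5: 29.3399 km
P3–P4: 27.8321 km
P3–P5: 67.8770 km
P4–P5: 92.3668 km
Closest pair: P1–P3 at 21.5994 km.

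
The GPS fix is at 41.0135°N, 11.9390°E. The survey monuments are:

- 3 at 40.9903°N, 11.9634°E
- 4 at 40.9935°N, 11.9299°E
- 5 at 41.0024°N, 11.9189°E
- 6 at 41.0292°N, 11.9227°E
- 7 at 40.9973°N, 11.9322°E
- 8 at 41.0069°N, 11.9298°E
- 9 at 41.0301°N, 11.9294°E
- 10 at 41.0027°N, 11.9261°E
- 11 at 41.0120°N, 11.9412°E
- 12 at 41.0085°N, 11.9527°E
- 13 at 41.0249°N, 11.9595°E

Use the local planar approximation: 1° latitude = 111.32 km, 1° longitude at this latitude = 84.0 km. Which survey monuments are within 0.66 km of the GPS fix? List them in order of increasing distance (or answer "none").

11

Distances from 41.0135°N, 11.9390°E:
3: 3.2971 km
4: 2.3540 km
5: 2.0923 km
6: 2.2202 km
7: 1.8917 km
8: 1.0663 km
9: 2.0162 km
10: 1.6185 km
11: 0.2491 km
12: 1.2783 km
13: 2.1391 km
Threshold 0.66 km: 11 (0.2491 km) is within range.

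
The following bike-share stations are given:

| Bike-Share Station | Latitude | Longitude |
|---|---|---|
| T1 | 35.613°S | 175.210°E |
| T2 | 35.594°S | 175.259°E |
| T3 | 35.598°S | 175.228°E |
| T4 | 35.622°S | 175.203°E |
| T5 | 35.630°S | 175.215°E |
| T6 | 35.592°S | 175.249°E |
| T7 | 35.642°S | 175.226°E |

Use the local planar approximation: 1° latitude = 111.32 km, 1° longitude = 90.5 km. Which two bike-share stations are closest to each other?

T2 and T6

Pairwise distances:
T2–T6: √((0.002·111.32)² + (-0.010·90.5)²) = √(0.04957 + 0.81902) = 0.932 km
T1–T4: √((-0.009·111.32)² + (-0.007·90.5)²) = √(1.00376 + 0.40132) = 1.185 km
T4–T5: √((-0.008·111.32)² + (0.012·90.5)²) = √(0.79310 + 1.17940) = 1.404 km
T5–T7: √((-0.012·111.32)² + (0.011·90.5)²) = √(1.78447 + 0.99102) = 1.666 km
T1–T5: √((-0.017·111.32)² + (0.005·90.5)²) = √(3.58133 + 0.20476) = 1.946 km
T3–T6: √((0.006·111.32)² + (0.021·90.5)²) = √(0.44612 + 3.61190) = 2.014 km
T1–T3: √((0.015·111.32)² + (0.018·90.5)²) = √(2.78823 + 2.65364) = 2.333 km
T2–T3: √((-0.004·111.32)² + (-0.031·90.5)²) = √(0.19827 + 7.87083) = 2.841 km
T4–T7: √((-0.020·111.32)² + (0.023·90.5)²) = √(4.95686 + 4.33264) = 3.048 km
T3–T4: √((-0.024·111.32)² + (-0.025·90.5)²) = √(7.13787 + 5.11891) = 3.501 km
T1–T7: √((-0.029·111.32)² + (0.016·90.5)²) = √(10.42179 + 2.09670) = 3.538 km
T3–T5: √((-0.032·111.32)² + (-0.013·90.5)²) = √(12.68955 + 1.38415) = 3.751 km
T1–T6: √((0.021·111.32)² + (0.039·90.5)²) = √(5.46493 + 12.45737) = 4.233 km
T3–T7: √((-0.044·111.32)² + (-0.002·90.5)²) = √(23.99119 + 0.03276) = 4.901 km
T1–T2: √((0.019·111.32)² + (0.049·90.5)²) = √(4.47356 + 19.66479) = 4.913 km
T5–T6: √((0.038·111.32)² + (0.034·90.5)²) = √(17.89425 + 9.46793) = 5.231 km
T4–T6: √((0.030·111.32)² + (0.046·90.5)²) = √(11.15293 + 17.33057) = 5.337 km
T2–T5: √((-0.036·111.32)² + (-0.044·90.5)²) = √(16.06022 + 15.85632) = 5.649 km
T6–T7: √((-0.050·111.32)² + (-0.023·90.5)²) = √(30.98036 + 4.33264) = 5.942 km
T2–T4: √((-0.028·111.32)² + (-0.056·90.5)²) = √(9.71544 + 25.68462) = 5.950 km
T2–T7: √((-0.048·111.32)² + (-0.033·90.5)²) = √(28.55150 + 8.91918) = 6.121 km
Closest pair: T2–T6 at 0.932 km.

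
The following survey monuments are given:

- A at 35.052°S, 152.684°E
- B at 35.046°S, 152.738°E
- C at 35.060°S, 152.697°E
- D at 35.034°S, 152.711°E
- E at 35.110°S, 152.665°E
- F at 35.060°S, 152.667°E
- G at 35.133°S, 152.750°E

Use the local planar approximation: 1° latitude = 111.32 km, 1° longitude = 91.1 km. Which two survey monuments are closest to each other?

Pairwise distances:
A–B: 4.9645 km
A–C: 1.4818 km
A–D: 3.1726 km
A–E: 6.6845 km
A–F: 1.7865 km
A–G: 10.8377 km
B–C: 4.0472 km
B–D: 2.7990 km
B–E: 9.7460 km
B–F: 6.6532 km
B–G: 9.7463 km
C–D: 3.1629 km
C–E: 6.2832 km
C–F: 2.7330 km
C–G: 9.4525 km
D–E: 9.4413 km
D–F: 4.9441 km
D–G: 11.5792 km
E–F: 5.5690 km
E–G: 8.1558 km
F–G: 11.1000 km
Closest pair: A–C at 1.4818 km.

A and C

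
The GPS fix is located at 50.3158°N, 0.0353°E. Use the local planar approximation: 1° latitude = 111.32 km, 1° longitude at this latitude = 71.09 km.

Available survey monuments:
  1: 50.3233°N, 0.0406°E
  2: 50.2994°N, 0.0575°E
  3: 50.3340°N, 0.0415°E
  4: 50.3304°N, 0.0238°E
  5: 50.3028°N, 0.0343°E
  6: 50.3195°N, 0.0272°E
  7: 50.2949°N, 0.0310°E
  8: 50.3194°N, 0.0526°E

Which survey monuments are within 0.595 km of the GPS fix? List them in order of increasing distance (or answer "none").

Distances from 50.3158°N, 0.0353°E:
1: 0.9160 km
2: 2.4132 km
3: 2.0734 km
4: 1.8193 km
5: 1.4489 km
6: 0.7080 km
7: 2.3466 km
8: 1.2935 km
Threshold 0.595 km: none within range.

none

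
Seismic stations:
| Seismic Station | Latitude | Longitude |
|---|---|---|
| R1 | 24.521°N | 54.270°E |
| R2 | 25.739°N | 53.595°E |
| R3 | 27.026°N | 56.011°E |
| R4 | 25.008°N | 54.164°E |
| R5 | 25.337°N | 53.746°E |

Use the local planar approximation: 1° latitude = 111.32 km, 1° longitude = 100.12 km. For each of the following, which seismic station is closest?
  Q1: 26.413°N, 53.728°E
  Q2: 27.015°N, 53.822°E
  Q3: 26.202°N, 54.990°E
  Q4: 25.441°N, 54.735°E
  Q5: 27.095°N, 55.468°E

Q1 at 26.413°N, 53.728°E:
  R1: √((-1.892·111.32)² + (0.542·100.12)²) = √(44359.70603 + 2944.69457) = 217.496 km
  R2: √((-0.674·111.32)² + (-0.133·100.12)²) = √(5629.45288 + 177.31479) = 76.202 km
  R3: √((0.613·111.32)² + (2.283·100.12)²) = √(4656.58296 + 52246.05519) = 238.543 km
  R4: √((-1.405·111.32)² + (0.436·100.12)²) = √(24462.39890 + 1905.52504) = 162.382 km
  R5: √((-1.076·111.32)² + (0.018·100.12)²) = √(14347.32506 + 3.24778) = 119.794 km
  → nearest: R2 (76.202 km)
Q2 at 27.015°N, 53.822°E:
  R1: √((-2.494·111.32)² + (0.448·100.12)²) = √(77079.57185 + 2011.85979) = 281.232 km
  R2: √((-1.276·111.32)² + (-0.227·100.12)²) = √(20176.58884 + 516.52744) = 143.851 km
  R3: √((0.011·111.32)² + (2.189·100.12)²) = √(1.49945 + 48032.28030) = 219.166 km
  R4: √((-2.007·111.32)² + (0.342·100.12)²) = √(49916.15680 + 1172.44882) = 226.028 km
  R5: √((-1.678·111.32)² + (-0.076·100.12)²) = √(34892.35708 + 57.89871) = 186.950 km
  → nearest: R2 (143.851 km)
Q3 at 26.202°N, 54.990°E:
  R1: √((-1.681·111.32)² + (-0.720·100.12)²) = √(35017.23270 + 5196.44906) = 200.533 km
  R2: √((-0.463·111.32)² + (-1.395·100.12)²) = √(2656.49117 + 19506.98262) = 148.874 km
  R3: √((0.824·111.32)² + (1.021·100.12)²) = √(8413.96728 + 10449.44360) = 137.344 km
  R4: √((-1.194·111.32)² + (-0.826·100.12)²) = √(17666.68432 + 6839.14445) = 156.543 km
  R5: √((-0.865·111.32)² + (-1.244·100.12)²) = √(9272.11075 + 15512.52315) = 157.431 km
  → nearest: R3 (137.344 km)
Q4 at 25.441°N, 54.735°E:
  R1: √((-0.920·111.32)² + (-0.465·100.12)²) = √(10488.70933 + 2167.44251) = 112.500 km
  R2: √((0.298·111.32)² + (-1.140·100.12)²) = √(1100.47181 + 13027.20911) = 118.860 km
  R3: √((1.585·111.32)² + (1.276·100.12)²) = √(31131.84994 + 16320.85967) = 217.836 km
  R4: √((-0.433·111.32)² + (-0.571·100.12)²) = √(2323.39039 + 3268.23968) = 74.777 km
  R5: √((-0.104·111.32)² + (-0.989·100.12)²) = √(134.03341 + 9804.69899) = 99.693 km
  → nearest: R4 (74.777 km)
Q5 at 27.095°N, 55.468°E:
  R1: √((-2.574·111.32)² + (-1.198·100.12)²) = √(82103.84206 + 14386.50556) = 310.629 km
  R2: √((-1.356·111.32)² + (-1.873·100.12)²) = √(22785.87835 + 35165.53561) = 240.731 km
  R3: √((-0.069·111.32)² + (0.543·100.12)²) = √(58.99899 + 2955.57062) = 54.905 km
  R4: √((-2.087·111.32)² + (-1.304·100.12)²) = √(53974.83128 + 17044.99447) = 266.495 km
  R5: √((-1.758·111.32)² + (-1.722·100.12)²) = √(38298.70918 + 29724.04952) = 260.812 km
  → nearest: R3 (54.905 km)

Q1→R2; Q2→R2; Q3→R3; Q4→R4; Q5→R3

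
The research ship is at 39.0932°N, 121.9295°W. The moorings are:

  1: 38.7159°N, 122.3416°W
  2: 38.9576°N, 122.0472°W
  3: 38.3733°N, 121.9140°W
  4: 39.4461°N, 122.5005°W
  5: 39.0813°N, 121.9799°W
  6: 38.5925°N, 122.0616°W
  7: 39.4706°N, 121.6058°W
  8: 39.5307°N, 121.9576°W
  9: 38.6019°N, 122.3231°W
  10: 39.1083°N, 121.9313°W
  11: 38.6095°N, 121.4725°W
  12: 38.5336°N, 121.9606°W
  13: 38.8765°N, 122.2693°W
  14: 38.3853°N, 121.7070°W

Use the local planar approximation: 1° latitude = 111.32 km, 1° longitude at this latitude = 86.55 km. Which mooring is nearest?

Distances from 39.0932°N, 121.9295°W:
1: √((-0.3773·111.32)² + (-0.4121·86.55)²) = √(1764.087025 + 1272.153079) = 55.1021 km
2: √((-0.1356·111.32)² + (-0.1177·86.55)²) = √(227.858783 + 103.773645) = 18.2108 km
3: √((-0.7199·111.32)² + (0.0155·86.55)²) = √(6422.302276 + 1.799689) = 80.1505 km
4: √((0.3529·111.32)² + (-0.5710·86.55)²) = √(1543.297711 + 2442.341342) = 63.1319 km
5: √((-0.0119·111.32)² + (-0.0504·86.55)²) = √(1.754851 + 19.028091) = 4.5588 km
6: √((-0.5007·111.32)² + (-0.1321·86.55)²) = √(3106.716172 + 130.719320) = 56.8985 km
7: √((0.3774·111.32)² + (0.3237·86.55)²) = √(1765.022260 + 784.909424) = 50.4968 km
8: √((0.4375·111.32)² + (-0.0281·86.55)²) = √(2371.933506 + 5.914892) = 48.7632 km
9: √((-0.4913·111.32)² + (-0.3936·86.55)²) = √(2991.161922 + 1160.497807) = 64.4334 km
10: √((0.0151·111.32)² + (-0.0018·86.55)²) = √(2.825532 + 0.024271) = 1.6881 km
11: √((-0.4837·111.32)² + (0.4570·86.55)²) = √(2899.336147 + 1564.467496) = 66.8117 km
12: √((-0.5596·111.32)² + (-0.0311·86.55)²) = √(3880.626160 + 7.245276) = 62.3528 km
13: √((-0.2167·111.32)² + (-0.3398·86.55)²) = √(581.921252 + 864.929866) = 38.0375 km
14: √((-0.7079·111.32)² + (0.2225·86.55)²) = √(6209.980265 + 370.846492) = 81.1223 km
Minimum: 10 at 1.6881 km.

10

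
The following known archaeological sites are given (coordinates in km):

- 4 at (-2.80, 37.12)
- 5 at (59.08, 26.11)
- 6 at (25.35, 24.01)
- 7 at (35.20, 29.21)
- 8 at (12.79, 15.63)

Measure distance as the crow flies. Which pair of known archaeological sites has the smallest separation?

Pairwise distances:
4–5: √((61.88)² + (-11.01)²) = √(3829.1344 + 121.2201) = 62.85 km
4–6: √((28.15)² + (-13.11)²) = √(792.4225 + 171.8721) = 31.05 km
4–7: √((38.00)² + (-7.91)²) = √(1444.0000 + 62.5681) = 38.81 km
4–8: √((15.59)² + (-21.49)²) = √(243.0481 + 461.8201) = 26.55 km
5–6: √((-33.73)² + (-2.10)²) = √(1137.7129 + 4.4100) = 33.80 km
5–7: √((-23.88)² + (3.10)²) = √(570.2544 + 9.6100) = 24.08 km
5–8: √((-46.29)² + (-10.48)²) = √(2142.7641 + 109.8304) = 47.46 km
6–7: √((9.85)² + (5.20)²) = √(97.0225 + 27.0400) = 11.14 km
6–8: √((-12.56)² + (-8.38)²) = √(157.7536 + 70.2244) = 15.10 km
7–8: √((-22.41)² + (-13.58)²) = √(502.2081 + 184.4164) = 26.20 km
Closest pair: 6–7 at 11.14 km.

6 and 7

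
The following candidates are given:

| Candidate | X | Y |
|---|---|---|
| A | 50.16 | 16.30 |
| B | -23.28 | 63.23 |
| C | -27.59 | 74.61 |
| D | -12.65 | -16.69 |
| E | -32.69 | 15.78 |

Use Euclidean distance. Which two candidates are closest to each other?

Pairwise distances:
B–C: 12.17
D–E: 38.16
B–E: 48.37
C–E: 59.05
A–D: 70.95
B–D: 80.62
A–E: 82.85
A–B: 87.15
C–D: 92.51
A–C: 97.19
Closest pair: B–C at 12.17.

B and C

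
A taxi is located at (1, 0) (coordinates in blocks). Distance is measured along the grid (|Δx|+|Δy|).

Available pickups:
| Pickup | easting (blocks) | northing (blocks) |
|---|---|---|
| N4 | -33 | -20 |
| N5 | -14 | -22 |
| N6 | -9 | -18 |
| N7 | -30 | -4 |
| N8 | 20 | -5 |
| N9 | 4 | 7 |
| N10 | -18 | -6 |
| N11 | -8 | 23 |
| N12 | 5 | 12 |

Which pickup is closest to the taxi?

Distances from (1, 0):
N4: |-34| + |-20| = 34 + 20 = 54 blocks
N5: |-15| + |-22| = 15 + 22 = 37 blocks
N6: |-10| + |-18| = 10 + 18 = 28 blocks
N7: |-31| + |-4| = 31 + 4 = 35 blocks
N8: |19| + |-5| = 19 + 5 = 24 blocks
N9: |3| + |7| = 3 + 7 = 10 blocks
N10: |-19| + |-6| = 19 + 6 = 25 blocks
N11: |-9| + |23| = 9 + 23 = 32 blocks
N12: |4| + |12| = 4 + 12 = 16 blocks
Minimum: N9 at 10 blocks.

N9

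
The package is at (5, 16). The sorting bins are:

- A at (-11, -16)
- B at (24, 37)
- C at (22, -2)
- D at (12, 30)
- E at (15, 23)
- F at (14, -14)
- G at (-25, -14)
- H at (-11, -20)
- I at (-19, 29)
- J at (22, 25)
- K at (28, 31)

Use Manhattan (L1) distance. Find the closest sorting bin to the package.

Distances from (5, 16):
A: |-16| + |-32| = 16 + 32 = 48
B: |19| + |21| = 19 + 21 = 40
C: |17| + |-18| = 17 + 18 = 35
D: |7| + |14| = 7 + 14 = 21
E: |10| + |7| = 10 + 7 = 17
F: |9| + |-30| = 9 + 30 = 39
G: |-30| + |-30| = 30 + 30 = 60
H: |-16| + |-36| = 16 + 36 = 52
I: |-24| + |13| = 24 + 13 = 37
J: |17| + |9| = 17 + 9 = 26
K: |23| + |15| = 23 + 15 = 38
Minimum: E at 17.

E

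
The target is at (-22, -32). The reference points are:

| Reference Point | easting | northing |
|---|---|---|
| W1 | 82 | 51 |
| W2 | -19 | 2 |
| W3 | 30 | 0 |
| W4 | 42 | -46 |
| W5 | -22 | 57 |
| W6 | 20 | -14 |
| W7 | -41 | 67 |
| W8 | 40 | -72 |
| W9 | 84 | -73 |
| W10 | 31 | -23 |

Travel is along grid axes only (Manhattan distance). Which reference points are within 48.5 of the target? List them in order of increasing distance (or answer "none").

W2

Distances from (-22, -32):
W1: |104| + |83| = 104 + 83 = 187
W2: |3| + |34| = 3 + 34 = 37
W3: |52| + |32| = 52 + 32 = 84
W4: |64| + |-14| = 64 + 14 = 78
W5: |0| + |89| = 0 + 89 = 89
W6: |42| + |18| = 42 + 18 = 60
W7: |-19| + |99| = 19 + 99 = 118
W8: |62| + |-40| = 62 + 40 = 102
W9: |106| + |-41| = 106 + 41 = 147
W10: |53| + |9| = 53 + 9 = 62
Threshold 48.5: W2 (37) is within range.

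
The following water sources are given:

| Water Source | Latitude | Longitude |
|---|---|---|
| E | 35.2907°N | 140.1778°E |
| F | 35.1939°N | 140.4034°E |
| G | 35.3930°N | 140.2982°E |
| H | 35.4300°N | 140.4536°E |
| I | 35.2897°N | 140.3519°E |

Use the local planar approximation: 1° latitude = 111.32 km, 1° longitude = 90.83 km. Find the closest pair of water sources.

F and I

Pairwise distances:
F–I: 11.6453 km
G–I: 12.4910 km
G–H: 14.7037 km
E–G: 15.7887 km
E–I: 15.8139 km
H–I: 18.1455 km
E–F: 23.1519 km
F–G: 24.1358 km
F–H: 26.6752 km
E–H: 29.4620 km
Closest pair: F–I at 11.6453 km.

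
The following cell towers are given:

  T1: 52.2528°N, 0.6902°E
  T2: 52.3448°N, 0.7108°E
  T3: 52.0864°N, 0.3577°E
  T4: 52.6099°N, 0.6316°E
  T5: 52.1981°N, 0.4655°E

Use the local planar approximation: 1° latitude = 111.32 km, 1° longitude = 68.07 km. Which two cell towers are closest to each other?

T1 and T2

Pairwise distances:
T1–T2: 10.3370 km
T3–T5: 14.4382 km
T1–T5: 16.4629 km
T2–T5: 23.3559 km
T1–T3: 29.2471 km
T2–T4: 29.9993 km
T2–T3: 37.4851 km
T1–T4: 39.9520 km
T4–T5: 47.2153 km
T3–T4: 61.1858 km
Closest pair: T1–T2 at 10.3370 km.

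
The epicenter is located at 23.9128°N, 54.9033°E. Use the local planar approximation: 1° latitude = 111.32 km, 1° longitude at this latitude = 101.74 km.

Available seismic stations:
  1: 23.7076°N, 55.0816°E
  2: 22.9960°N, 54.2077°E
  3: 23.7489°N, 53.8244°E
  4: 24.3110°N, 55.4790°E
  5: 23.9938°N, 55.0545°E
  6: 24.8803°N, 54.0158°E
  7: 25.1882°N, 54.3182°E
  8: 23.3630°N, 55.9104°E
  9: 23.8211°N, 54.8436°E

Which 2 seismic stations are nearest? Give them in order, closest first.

Distances from 23.9128°N, 54.9033°E:
1: √((-0.2052·111.32)² + (0.1783·101.74)²) = √(521.796436 + 329.068380) = 29.1696 km
2: √((-0.9168·111.32)² + (-0.6956·101.74)²) = √(10415.871288 + 5008.441590) = 124.1947 km
3: √((-0.1639·111.32)² + (-1.0789·101.74)²) = √(332.892724 + 12048.857076) = 111.2733 km
4: √((0.3982·111.32)² + (0.5757·101.74)²) = √(1964.938249 + 3430.646149) = 73.4546 km
5: √((0.0810·111.32)² + (0.1512·101.74)²) = √(81.304846 + 236.639396) = 17.8310 km
6: √((0.9675·111.32)² + (-0.8875·101.74)²) = √(11599.742344 + 8153.051583) = 140.5446 km
7: √((1.2754·111.32)² + (-0.5851·101.74)²) = √(20157.618457 + 3543.591594) = 153.9520 km
8: √((-0.5498·111.32)² + (1.0071·101.74)²) = √(3745.897300 + 10498.533987) = 119.3500 km
9: √((-0.0917·111.32)² + (-0.0597·101.74)²) = √(104.204162 + 36.891994) = 11.8784 km
Sorted: 9 (11.8784 km) < 5 (17.8310 km) < 1 (29.1696 km) < 4 (73.4546 km) < …

9, 5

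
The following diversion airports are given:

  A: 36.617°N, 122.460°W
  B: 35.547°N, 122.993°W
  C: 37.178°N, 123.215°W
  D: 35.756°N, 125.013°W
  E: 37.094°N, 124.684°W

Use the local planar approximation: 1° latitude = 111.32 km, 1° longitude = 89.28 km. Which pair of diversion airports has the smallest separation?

A and C

Pairwise distances:
A–B: √((-1.070·111.32)² + (-0.533·89.28)²) = √(14187.76383 + 2264.45024) = 128.266 km
A–C: √((0.561·111.32)² + (-0.755·89.28)²) = √(3900.06745 + 4543.62276) = 91.890 km
A–D: √((-0.861·111.32)² + (-2.553·89.28)²) = √(9186.55540 + 51952.92369) = 247.264 km
A–E: √((0.477·111.32)² + (-2.224·89.28)²) = √(2819.57177 + 39425.56529) = 205.536 km
B–C: √((1.631·111.32)² + (-0.222·89.28)²) = √(32965.09392 + 392.83874) = 182.642 km
B–D: √((0.209·111.32)² + (-2.020·89.28)²) = √(541.30117 + 32524.53544) = 181.840 km
B–E: √((1.547·111.32)² + (-1.691·89.28)²) = √(29656.98672 + 22792.68972) = 229.019 km
C–D: √((-1.422·111.32)² + (-1.798·89.28)²) = √(25057.95287 + 25768.41689) = 225.447 km
C–E: √((-0.084·111.32)² + (-1.469·89.28)²) = √(87.43896 + 17200.93104) = 131.485 km
D–E: √((1.338·111.32)² + (0.329·89.28)²) = √(22184.95858 + 862.78018) = 151.815 km
Closest pair: A–C at 91.890 km.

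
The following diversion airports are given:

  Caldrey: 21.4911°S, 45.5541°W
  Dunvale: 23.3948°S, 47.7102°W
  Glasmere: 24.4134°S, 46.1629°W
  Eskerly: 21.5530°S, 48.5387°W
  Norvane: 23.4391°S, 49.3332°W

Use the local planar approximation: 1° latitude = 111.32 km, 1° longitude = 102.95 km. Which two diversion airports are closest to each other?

Dunvale and Norvane

Pairwise distances:
Caldrey–Dunvale: 306.8891 km
Caldrey–Glasmere: 331.2932 km
Caldrey–Eskerly: 307.3418 km
Caldrey–Norvane: 445.4109 km
Dunvale–Glasmere: 195.5305 km
Dunvale–Eskerly: 222.0631 km
Dunvale–Norvane: 167.1606 km
Glasmere–Eskerly: 401.5155 km
Glasmere–Norvane: 343.9314 km
Eskerly–Norvane: 225.3302 km
Closest pair: Dunvale–Norvane at 167.1606 km.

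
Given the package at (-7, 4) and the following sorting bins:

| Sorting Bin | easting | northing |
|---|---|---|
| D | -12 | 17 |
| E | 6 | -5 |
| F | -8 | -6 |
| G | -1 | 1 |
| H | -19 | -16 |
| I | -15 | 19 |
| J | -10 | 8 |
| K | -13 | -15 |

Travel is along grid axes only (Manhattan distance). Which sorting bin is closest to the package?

J

Distances from (-7, 4):
D: |-5| + |13| = 5 + 13 = 18
E: |13| + |-9| = 13 + 9 = 22
F: |-1| + |-10| = 1 + 10 = 11
G: |6| + |-3| = 6 + 3 = 9
H: |-12| + |-20| = 12 + 20 = 32
I: |-8| + |15| = 8 + 15 = 23
J: |-3| + |4| = 3 + 4 = 7
K: |-6| + |-19| = 6 + 19 = 25
Minimum: J at 7.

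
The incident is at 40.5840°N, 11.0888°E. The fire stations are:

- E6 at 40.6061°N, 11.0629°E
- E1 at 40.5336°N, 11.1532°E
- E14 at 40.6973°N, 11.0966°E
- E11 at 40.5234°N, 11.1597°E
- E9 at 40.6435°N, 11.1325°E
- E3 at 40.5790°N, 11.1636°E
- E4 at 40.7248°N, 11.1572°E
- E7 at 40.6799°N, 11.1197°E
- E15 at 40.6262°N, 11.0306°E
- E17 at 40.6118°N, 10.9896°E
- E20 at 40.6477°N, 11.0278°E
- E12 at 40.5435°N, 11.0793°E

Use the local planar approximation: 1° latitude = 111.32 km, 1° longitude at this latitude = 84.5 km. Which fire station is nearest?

E6

Distances from 40.5840°N, 11.0888°E:
E6: 3.2927 km
E1: 7.8161 km
E14: 12.6298 km
E11: 9.0223 km
E9: 7.5833 km
E3: 6.3451 km
E4: 16.7056 km
E7: 10.9903 km
E15: 6.8010 km
E17: 8.9354 km
E20: 8.7665 km
E12: 4.5794 km
Minimum: E6 at 3.2927 km.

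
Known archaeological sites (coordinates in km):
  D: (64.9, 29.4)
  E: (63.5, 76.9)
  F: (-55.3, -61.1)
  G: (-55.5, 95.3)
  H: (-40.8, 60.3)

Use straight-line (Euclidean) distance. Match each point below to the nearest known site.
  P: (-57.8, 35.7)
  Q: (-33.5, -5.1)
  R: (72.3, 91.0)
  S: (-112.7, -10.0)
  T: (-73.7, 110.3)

P→H; Q→F; R→E; S→F; T→G

P at (-57.8, 35.7):
  D: 122.9 km
  E: 128.1 km
  F: 96.8 km
  G: 59.6 km
  H: 29.9 km
  → nearest: H (29.9 km)
Q at (-33.5, -5.1):
  D: 104.3 km
  E: 127.0 km
  F: 60.1 km
  G: 102.8 km
  H: 65.8 km
  → nearest: F (60.1 km)
R at (72.3, 91.0):
  D: 62.0 km
  E: 16.6 km
  F: 198.5 km
  G: 127.9 km
  H: 117.2 km
  → nearest: E (16.6 km)
S at (-112.7, -10.0):
  D: 181.9 km
  E: 196.5 km
  F: 76.9 km
  G: 119.8 km
  H: 100.6 km
  → nearest: F (76.9 km)
T at (-73.7, 110.3):
  D: 160.5 km
  E: 141.2 km
  F: 172.4 km
  G: 23.6 km
  H: 59.9 km
  → nearest: G (23.6 km)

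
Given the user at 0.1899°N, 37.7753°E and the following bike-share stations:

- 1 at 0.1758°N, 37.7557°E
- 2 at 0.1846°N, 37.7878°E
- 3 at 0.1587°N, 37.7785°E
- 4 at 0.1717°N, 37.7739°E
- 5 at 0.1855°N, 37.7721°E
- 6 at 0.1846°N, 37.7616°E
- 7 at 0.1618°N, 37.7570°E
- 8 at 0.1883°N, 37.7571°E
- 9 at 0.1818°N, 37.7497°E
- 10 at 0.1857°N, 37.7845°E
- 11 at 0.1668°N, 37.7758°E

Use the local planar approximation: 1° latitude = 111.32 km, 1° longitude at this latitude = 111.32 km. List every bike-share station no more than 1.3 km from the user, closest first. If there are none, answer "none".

Distances from 0.1899°N, 37.7753°E:
1: √((-0.0141·111.32)² + (-0.0196·111.32)²) = √(2.463682 + 4.760565) = 2.6878 km
2: √((-0.0053·111.32)² + (0.0125·111.32)²) = √(0.348095 + 1.936272) = 1.5114 km
3: √((-0.0312·111.32)² + (0.0032·111.32)²) = √(12.063007 + 0.126896) = 3.4914 km
4: √((-0.0182·111.32)² + (-0.0014·111.32)²) = √(4.104773 + 0.024289) = 2.0320 km
5: √((-0.0044·111.32)² + (-0.0032·111.32)²) = √(0.239912 + 0.126896) = 0.6056 km
6: √((-0.0053·111.32)² + (-0.0137·111.32)²) = √(0.348095 + 2.325881) = 1.6352 km
7: √((-0.0281·111.32)² + (-0.0183·111.32)²) = √(9.784960 + 4.150005) = 3.7330 km
8: √((-0.0016·111.32)² + (-0.0182·111.32)²) = √(0.031724 + 4.104773) = 2.0338 km
9: √((-0.0081·111.32)² + (-0.0256·111.32)²) = √(0.813048 + 8.121314) = 2.9890 km
10: √((-0.0042·111.32)² + (0.0092·111.32)²) = √(0.218597 + 1.048871) = 1.1258 km
11: √((-0.0231·111.32)² + (0.0005·111.32)²) = √(6.612571 + 0.003098) = 2.5721 km
Threshold 1.3 km: 5 (0.6056 km), 10 (1.1258 km) are within range.

5, 10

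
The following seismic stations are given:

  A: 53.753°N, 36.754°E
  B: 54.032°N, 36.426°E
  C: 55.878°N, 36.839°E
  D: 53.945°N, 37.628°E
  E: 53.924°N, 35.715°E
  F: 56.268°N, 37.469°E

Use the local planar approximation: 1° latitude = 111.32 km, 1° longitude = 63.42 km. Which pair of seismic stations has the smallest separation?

A and B

Pairwise distances:
A–B: 37.381 km
A–C: 236.616 km
A–D: 59.407 km
A–E: 68.588 km
A–F: 283.618 km
B–C: 207.159 km
B–D: 76.844 km
B–E: 46.667 km
B–F: 257.551 km
C–D: 220.923 km
C–E: 228.902 km
C–F: 59.002 km
D–E: 121.345 km
D–F: 258.793 km
E–F: 283.656 km
Closest pair: A–B at 37.381 km.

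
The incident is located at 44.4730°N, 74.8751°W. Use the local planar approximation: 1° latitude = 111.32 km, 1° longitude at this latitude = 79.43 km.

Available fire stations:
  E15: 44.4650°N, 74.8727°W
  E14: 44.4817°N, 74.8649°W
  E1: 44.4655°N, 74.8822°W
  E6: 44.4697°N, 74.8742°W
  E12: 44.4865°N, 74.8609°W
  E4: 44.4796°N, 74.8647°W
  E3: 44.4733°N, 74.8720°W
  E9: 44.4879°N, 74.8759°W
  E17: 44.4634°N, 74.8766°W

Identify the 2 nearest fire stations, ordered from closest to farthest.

E3, E6

Distances from 44.4730°N, 74.8751°W:
E15: √((-0.0080·111.32)² + (0.0024·79.43)²) = √(0.793097 + 0.036341) = 0.9107 km
E14: √((0.0087·111.32)² + (0.0102·79.43)²) = √(0.937961 + 0.656401) = 1.2627 km
E1: √((-0.0075·111.32)² + (-0.0071·79.43)²) = √(0.697058 + 0.318043) = 1.0075 km
E6: √((-0.0033·111.32)² + (0.0009·79.43)²) = √(0.134950 + 0.005110) = 0.3742 km
E12: √((0.0135·111.32)² + (0.0142·79.43)²) = √(2.258468 + 1.272172) = 1.8790 km
E4: √((0.0066·111.32)² + (0.0104·79.43)²) = √(0.539802 + 0.682395) = 1.1055 km
E3: √((0.0003·111.32)² + (0.0031·79.43)²) = √(0.001115 + 0.060631) = 0.2485 km
E9: √((0.0149·111.32)² + (-0.0008·79.43)²) = √(2.751180 + 0.004038) = 1.6599 km
E17: √((-0.0096·111.32)² + (-0.0015·79.43)²) = √(1.142060 + 0.014196) = 1.0753 km
Sorted: E3 (0.2485 km) < E6 (0.3742 km) < E15 (0.9107 km) < E1 (1.0075 km) < …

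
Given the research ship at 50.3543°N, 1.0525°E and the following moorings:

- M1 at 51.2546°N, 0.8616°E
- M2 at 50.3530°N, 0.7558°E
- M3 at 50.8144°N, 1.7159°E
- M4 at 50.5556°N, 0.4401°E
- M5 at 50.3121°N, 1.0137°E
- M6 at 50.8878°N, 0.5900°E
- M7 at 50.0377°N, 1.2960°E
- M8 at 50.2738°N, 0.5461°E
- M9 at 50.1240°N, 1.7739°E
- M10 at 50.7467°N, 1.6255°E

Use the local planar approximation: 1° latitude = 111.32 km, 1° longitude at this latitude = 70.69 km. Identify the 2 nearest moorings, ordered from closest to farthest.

Distances from 50.3543°N, 1.0525°E:
M1: √((0.9003·111.32)² + (-0.1909·70.69)²) = √(10044.328216 + 182.107495) = 101.1258 km
M2: √((-0.0013·111.32)² + (-0.2967·70.69)²) = √(0.020943 + 439.897056) = 20.9742 km
M3: √((0.4601·111.32)² + (0.6634·70.69)²) = √(2623.317533 + 2199.210993) = 69.4444 km
M4: √((0.2013·111.32)² + (-0.6124·70.69)²) = √(502.150553 + 1874.072239) = 48.7465 km
M5: √((-0.0422·111.32)² + (-0.0388·70.69)²) = √(22.068423 + 7.522798) = 5.4398 km
M6: √((0.5335·111.32)² + (-0.4625·70.69)²) = √(3527.079452 + 1068.905810) = 67.7937 km
M7: √((-0.3166·111.32)² + (0.2435·70.69)²) = √(1242.133333 + 296.287885) = 39.2227 km
M8: √((-0.0805·111.32)² + (-0.5064·70.69)²) = √(80.304181 + 1281.454992) = 36.9020 km
M9: √((-0.2303·111.32)² + (0.7214·70.69)²) = √(657.255564 + 2600.568150) = 57.0773 km
M10: √((0.3924·111.32)² + (0.5730·70.69)²) = √(1908.114328 + 1640.684999) = 59.5718 km
Sorted: M5 (5.4398 km) < M2 (20.9742 km) < M8 (36.9020 km) < M7 (39.2227 km) < …

M5, M2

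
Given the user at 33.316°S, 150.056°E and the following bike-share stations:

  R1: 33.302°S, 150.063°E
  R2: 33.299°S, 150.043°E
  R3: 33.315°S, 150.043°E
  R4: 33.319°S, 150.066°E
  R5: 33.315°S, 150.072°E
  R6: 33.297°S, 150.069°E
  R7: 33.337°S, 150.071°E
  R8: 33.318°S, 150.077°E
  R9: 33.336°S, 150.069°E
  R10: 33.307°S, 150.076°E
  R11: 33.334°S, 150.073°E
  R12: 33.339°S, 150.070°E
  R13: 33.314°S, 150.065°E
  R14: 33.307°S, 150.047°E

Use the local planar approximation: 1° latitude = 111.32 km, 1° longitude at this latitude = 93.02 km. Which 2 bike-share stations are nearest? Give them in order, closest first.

Distances from 33.316°S, 150.056°E:
R1: √((0.014·111.32)² + (0.007·93.02)²) = √(2.42886 + 0.42398) = 1.689 km
R2: √((0.017·111.32)² + (-0.013·93.02)²) = √(3.58133 + 1.46231) = 2.246 km
R3: √((0.001·111.32)² + (-0.013·93.02)²) = √(0.01239 + 1.46231) = 1.214 km
R4: √((-0.003·111.32)² + (0.010·93.02)²) = √(0.11153 + 0.86527) = 0.988 km
R5: √((0.001·111.32)² + (0.016·93.02)²) = √(0.01239 + 2.21510) = 1.492 km
R6: √((0.019·111.32)² + (0.013·93.02)²) = √(4.47356 + 1.46231) = 2.436 km
R7: √((-0.021·111.32)² + (0.015·93.02)²) = √(5.46493 + 1.94686) = 2.722 km
R8: √((-0.002·111.32)² + (0.021·93.02)²) = √(0.04957 + 3.81585) = 1.966 km
R9: √((-0.020·111.32)² + (0.013·93.02)²) = √(4.95686 + 1.46231) = 2.534 km
R10: √((0.009·111.32)² + (0.020·93.02)²) = √(1.00376 + 3.46109) = 2.113 km
R11: √((-0.018·111.32)² + (0.017·93.02)²) = √(4.01505 + 2.50064) = 2.553 km
R12: √((-0.023·111.32)² + (0.014·93.02)²) = √(6.55544 + 1.69593) = 2.873 km
R13: √((0.002·111.32)² + (0.009·93.02)²) = √(0.04957 + 0.70087) = 0.866 km
R14: √((0.009·111.32)² + (-0.009·93.02)²) = √(1.00376 + 0.70087) = 1.306 km
Sorted: R13 (0.866 km) < R4 (0.988 km) < R3 (1.214 km) < R14 (1.306 km) < …

R13, R4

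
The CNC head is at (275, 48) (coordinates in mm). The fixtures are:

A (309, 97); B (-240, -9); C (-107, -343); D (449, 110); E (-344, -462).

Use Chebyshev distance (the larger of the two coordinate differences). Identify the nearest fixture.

A

Distances from (275, 48):
A: max(|34|, |49|) = 49 mm
B: max(|-515|, |-57|) = 515 mm
C: max(|-382|, |-391|) = 391 mm
D: max(|174|, |62|) = 174 mm
E: max(|-619|, |-510|) = 619 mm
Minimum: A at 49 mm.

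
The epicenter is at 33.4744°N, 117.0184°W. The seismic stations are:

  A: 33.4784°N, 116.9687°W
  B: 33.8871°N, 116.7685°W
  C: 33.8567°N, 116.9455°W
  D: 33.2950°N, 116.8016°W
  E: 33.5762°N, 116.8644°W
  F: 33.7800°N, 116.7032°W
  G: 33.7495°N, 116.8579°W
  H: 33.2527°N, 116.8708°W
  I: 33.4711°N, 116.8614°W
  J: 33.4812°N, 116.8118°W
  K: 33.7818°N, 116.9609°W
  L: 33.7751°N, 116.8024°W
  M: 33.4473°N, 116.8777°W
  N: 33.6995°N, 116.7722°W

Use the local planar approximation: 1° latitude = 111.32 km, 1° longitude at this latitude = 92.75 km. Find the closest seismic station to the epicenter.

Distances from 33.4744°N, 117.0184°W:
A: 4.6311 km
B: 51.4575 km
C: 43.0914 km
D: 28.3403 km
E: 18.2330 km
F: 44.8552 km
G: 34.0506 km
H: 28.2223 km
I: 14.5664 km
J: 19.1771 km
K: 34.6329 km
L: 39.0111 km
M: 13.3941 km
N: 33.9021 km
Minimum: A at 4.6311 km.

A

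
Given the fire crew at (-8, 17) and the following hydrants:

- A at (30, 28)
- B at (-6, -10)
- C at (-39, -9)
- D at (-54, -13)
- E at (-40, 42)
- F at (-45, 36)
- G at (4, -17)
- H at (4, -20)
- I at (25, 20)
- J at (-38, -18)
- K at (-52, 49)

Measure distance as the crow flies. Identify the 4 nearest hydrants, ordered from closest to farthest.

B, I, G, H

Distances from (-8, 17):
A: √((38)² + (11)²) = √(1444.000 + 121.000) = 39.6
B: √((2)² + (-27)²) = √(4.000 + 729.000) = 27.1
C: √((-31)² + (-26)²) = √(961.000 + 676.000) = 40.5
D: √((-46)² + (-30)²) = √(2116.000 + 900.000) = 54.9
E: √((-32)² + (25)²) = √(1024.000 + 625.000) = 40.6
F: √((-37)² + (19)²) = √(1369.000 + 361.000) = 41.6
G: √((12)² + (-34)²) = √(144.000 + 1156.000) = 36.1
H: √((12)² + (-37)²) = √(144.000 + 1369.000) = 38.9
I: √((33)² + (3)²) = √(1089.000 + 9.000) = 33.1
J: √((-30)² + (-35)²) = √(900.000 + 1225.000) = 46.1
K: √((-44)² + (32)²) = √(1936.000 + 1024.000) = 54.4
Sorted: B (27.1) < I (33.1) < G (36.1) < H (38.9) < A (39.6) < C (40.5) < …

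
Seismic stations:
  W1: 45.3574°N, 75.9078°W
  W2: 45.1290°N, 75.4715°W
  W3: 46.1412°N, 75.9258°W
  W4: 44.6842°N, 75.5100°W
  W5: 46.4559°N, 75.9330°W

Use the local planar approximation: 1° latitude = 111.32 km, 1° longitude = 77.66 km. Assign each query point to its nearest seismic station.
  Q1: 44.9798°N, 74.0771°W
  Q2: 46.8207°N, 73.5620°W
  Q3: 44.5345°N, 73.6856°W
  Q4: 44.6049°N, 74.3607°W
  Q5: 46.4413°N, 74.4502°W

Q1 at 44.9798°N, 74.0771°W:
  W1: √((0.3776·111.32)² + (-1.8307·77.66)²) = √(1766.893474 + 20212.923648) = 148.2559 km
  W2: √((0.1492·111.32)² + (-1.3944·77.66)²) = √(275.857021 + 11726.530045) = 109.5554 km
  W3: √((1.1614·111.32)² + (-1.8487·77.66)²) = √(16715.140781 + 20612.356960) = 193.2033 km
  W4: √((-0.2956·111.32)² + (-1.4329·77.66)²) = √(1082.817472 + 12383.018957) = 116.0424 km
  W5: √((1.4761·111.32)² + (-1.8559·77.66)²) = √(27000.882306 + 20773.224563) = 218.5729 km
  → nearest: W2 (109.5554 km)
Q2 at 46.8207°N, 73.5620°W:
  W1: √((-1.4633·111.32)² + (-2.3458·77.66)²) = √(26534.636374 + 33187.667957) = 244.3815 km
  W2: √((-1.6917·111.32)² + (-1.9095·77.66)²) = √(35464.438972 + 21990.449050) = 239.6975 km
  W3: √((-0.6795·111.32)² + (-2.3638·77.66)²) = √(5721.703087 + 33698.939122) = 198.5463 km
  W4: √((-2.1365·111.32)² + (-1.9480·77.66)²) = √(56565.572846 + 22886.146704) = 281.8718 km
  W5: √((-0.3648·111.32)² + (-2.3710·77.66)²) = √(1649.134414 + 33904.541867) = 188.5568 km
  → nearest: W5 (188.5568 km)
Q3 at 44.5345°N, 73.6856°W:
  W1: √((0.8229·111.32)² + (-2.2222·77.66)²) = √(8391.517797 + 29782.493724) = 195.3817 km
  W2: √((0.5945·111.32)² + (-1.7859·77.66)²) = √(4379.757986 + 19235.746585) = 153.6734 km
  W3: √((1.6067·111.32)² + (-2.2402·77.66)²) = √(31990.128360 + 30266.929016) = 249.5136 km
  W4: √((0.1497·111.32)² + (-1.8244·77.66)²) = √(277.709026 + 20074.045286) = 142.6596 km
  W5: √((1.9214·111.32)² + (-2.2474·77.66)²) = √(45749.038190 + 30461.797411) = 276.0631 km
  → nearest: W4 (142.6596 km)
Q4 at 44.6049°N, 74.3607°W:
  W1: √((0.7525·111.32)² + (-1.5471·77.66)²) = √(7017.128085 + 14435.490481) = 146.4671 km
  W2: √((0.5241·111.32)² + (-1.1108·77.66)²) = √(3403.883712 + 7441.603297) = 104.1417 km
  W3: √((1.5363·111.32)² + (-1.5651·77.66)²) = √(29248.153709 + 14773.348923) = 209.8130 km
  W4: √((0.0793·111.32)² + (-1.1493·77.66)²) = √(77.927864 + 7966.390405) = 89.6901 km
  W5: √((1.8510·111.32)² + (-1.5723·77.66)²) = √(42457.970683 + 14909.586579) = 239.5153 km
  → nearest: W4 (89.6901 km)
Q5 at 46.4413°N, 74.4502°W:
  W1: √((-1.0839·111.32)² + (-1.4576·77.66)²) = √(14558.774787 + 12813.609710) = 165.4460 km
  W2: √((-1.3123·111.32)² + (-1.0213·77.66)²) = √(21340.896177 + 6290.735659) = 166.2277 km
  W3: √((-0.3001·111.32)² + (-1.4756·77.66)²) = √(1116.036468 + 13132.036027) = 119.3653 km
  W4: √((-1.7571·111.32)² + (-1.0598·77.66)²) = √(38259.505527 + 6773.959609) = 212.2109 km
  W5: √((0.0146·111.32)² + (-1.4828·77.66)²) = √(2.641509 + 13260.500832) = 115.1657 km
  → nearest: W5 (115.1657 km)

Q1→W2; Q2→W5; Q3→W4; Q4→W4; Q5→W5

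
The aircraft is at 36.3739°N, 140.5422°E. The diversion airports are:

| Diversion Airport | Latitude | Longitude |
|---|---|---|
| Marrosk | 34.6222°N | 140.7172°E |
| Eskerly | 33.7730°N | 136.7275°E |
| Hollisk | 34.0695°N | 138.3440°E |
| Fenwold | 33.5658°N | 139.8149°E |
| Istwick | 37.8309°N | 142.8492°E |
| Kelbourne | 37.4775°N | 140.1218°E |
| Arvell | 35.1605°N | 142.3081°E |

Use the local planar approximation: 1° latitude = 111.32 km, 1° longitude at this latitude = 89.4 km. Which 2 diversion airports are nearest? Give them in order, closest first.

Kelbourne, Marrosk

Distances from 36.3739°N, 140.5422°E:
Marrosk: 195.6258 km
Eskerly: 447.3625 km
Hollisk: 323.1489 km
Fenwold: 319.2883 km
Istwick: 262.3814 km
Kelbourne: 128.4731 km
Arvell: 207.7711 km
Sorted: Kelbourne (128.4731 km) < Marrosk (195.6258 km) < Arvell (207.7711 km) < Istwick (262.3814 km) < …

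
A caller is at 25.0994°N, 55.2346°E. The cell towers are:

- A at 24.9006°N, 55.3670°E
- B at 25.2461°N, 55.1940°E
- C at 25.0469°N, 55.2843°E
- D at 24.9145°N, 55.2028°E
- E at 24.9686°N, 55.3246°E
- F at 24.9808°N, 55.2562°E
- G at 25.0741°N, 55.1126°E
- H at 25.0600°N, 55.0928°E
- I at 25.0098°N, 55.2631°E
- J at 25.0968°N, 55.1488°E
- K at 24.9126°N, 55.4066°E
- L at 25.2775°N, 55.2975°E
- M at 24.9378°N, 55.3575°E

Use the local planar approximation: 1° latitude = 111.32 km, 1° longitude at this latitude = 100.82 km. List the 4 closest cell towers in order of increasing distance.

Distances from 25.0994°N, 55.2346°E:
A: √((-0.1988·111.32)² + (0.1324·100.82)²) = √(489.755312 + 178.184268) = 25.8445 km
B: √((0.1467·111.32)² + (-0.0406·100.82)²) = √(266.689933 + 16.755039) = 16.8358 km
C: √((-0.0525·111.32)² + (0.0497·100.82)²) = √(34.155842 + 25.107656) = 7.6983 km
D: √((-0.1849·111.32)² + (-0.0318·100.82)²) = √(423.662688 + 10.278923) = 20.8313 km
E: √((-0.1308·111.32)² + (0.0900·100.82)²) = √(212.012703 + 82.333846) = 17.1565 km
F: √((-0.1186·111.32)² + (0.0216·100.82)²) = √(174.307379 + 4.742430) = 13.3809 km
G: √((-0.0253·111.32)² + (-0.1220·100.82)²) = √(7.932086 + 151.290984) = 12.6184 km
H: √((-0.0394·111.32)² + (-0.1418·100.82)²) = √(19.237066 + 204.383507) = 14.9539 km
I: √((-0.0896·111.32)² + (0.0285·100.82)²) = √(99.486102 + 8.256255) = 10.3799 km
J: √((-0.0026·111.32)² + (-0.0858·100.82)²) = √(0.083771 + 74.828659) = 8.6552 km
K: √((-0.1868·111.32)² + (0.1720·100.82)²) = √(432.414391 + 300.711668) = 27.0763 km
L: √((0.1781·111.32)² + (0.0629·100.82)²) = √(393.073924 + 40.215612) = 20.8156 km
M: √((-0.1616·111.32)² + (0.1229·100.82)²) = √(323.615346 + 153.531379) = 21.8437 km
Sorted: C (7.6983 km) < J (8.6552 km) < I (10.3799 km) < G (12.6184 km) < F (13.3809 km) < H (14.9539 km) < …

C, J, I, G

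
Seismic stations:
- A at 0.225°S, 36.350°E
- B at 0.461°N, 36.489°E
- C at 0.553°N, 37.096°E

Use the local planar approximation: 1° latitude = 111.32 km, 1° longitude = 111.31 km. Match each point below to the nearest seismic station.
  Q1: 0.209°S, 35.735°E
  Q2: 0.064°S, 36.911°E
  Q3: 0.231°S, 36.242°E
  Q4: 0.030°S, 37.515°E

Q1→A; Q2→A; Q3→A; Q4→C

Q1 at 0.209°S, 35.735°E:
  A: 68.479 km
  B: 112.280 km
  C: 173.625 km
  → nearest: A (68.479 km)
Q2 at 0.064°S, 36.911°E:
  A: 64.966 km
  B: 74.980 km
  C: 71.705 km
  → nearest: A (64.966 km)
Q3 at 0.231°S, 36.242°E:
  A: 12.040 km
  B: 81.793 km
  C: 129.047 km
  → nearest: A (12.040 km)
Q4 at 0.030°S, 37.515°E:
  A: 131.480 km
  B: 126.610 km
  C: 79.920 km
  → nearest: C (79.920 km)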